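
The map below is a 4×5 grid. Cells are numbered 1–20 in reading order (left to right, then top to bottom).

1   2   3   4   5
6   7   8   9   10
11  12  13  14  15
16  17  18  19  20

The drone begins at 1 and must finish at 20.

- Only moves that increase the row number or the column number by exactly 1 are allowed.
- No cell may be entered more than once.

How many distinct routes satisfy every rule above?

35

A right/down-only route from 1 to 20 makes exactly 3 down-moves and 4 right-moves in some order.
With no other constraints that would be C(7,3) = 35 routes.
That gives 35 routes.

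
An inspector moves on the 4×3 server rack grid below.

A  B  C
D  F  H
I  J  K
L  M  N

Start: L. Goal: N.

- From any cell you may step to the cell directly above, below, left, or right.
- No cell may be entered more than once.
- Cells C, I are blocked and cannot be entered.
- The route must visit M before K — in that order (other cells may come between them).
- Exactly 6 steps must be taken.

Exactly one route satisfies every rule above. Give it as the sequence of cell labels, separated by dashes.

L - M - J - F - H - K - N

The waypoints must appear in the order M, K, with no cell reused.
Route from L: right to M, 2× up (reaching F), right to H, 2× down (reaching N) — 6 moves in all.
Check: order respected (M at step 1, K at step 5); 6 moves as required.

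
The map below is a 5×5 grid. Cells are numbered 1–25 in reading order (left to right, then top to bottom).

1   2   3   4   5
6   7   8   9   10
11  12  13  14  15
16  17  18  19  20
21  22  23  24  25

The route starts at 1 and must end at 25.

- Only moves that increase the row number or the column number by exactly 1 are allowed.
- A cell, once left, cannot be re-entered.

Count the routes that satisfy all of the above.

70

A right/down-only route from 1 to 25 makes exactly 4 down-moves and 4 right-moves in some order.
With no other constraints that would be C(8,4) = 70 routes.
That gives 70 routes.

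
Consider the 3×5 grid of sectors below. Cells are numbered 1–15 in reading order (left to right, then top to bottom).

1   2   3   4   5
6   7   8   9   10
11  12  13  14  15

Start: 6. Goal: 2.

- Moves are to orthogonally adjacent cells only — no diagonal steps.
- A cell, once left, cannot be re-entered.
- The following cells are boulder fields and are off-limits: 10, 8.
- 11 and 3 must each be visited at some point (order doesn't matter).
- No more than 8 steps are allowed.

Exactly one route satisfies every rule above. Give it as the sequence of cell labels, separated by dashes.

The budget equals the shortest possible length, so every move has to be on a shortest route through the required cells.
Route from 6: down to 11, 3× right (reaching 14), 2× up (reaching 4), 2× left (reaching 2) — 8 moves in all.
Check: all required cells visited; 8 ≤ 8 moves.

6 - 11 - 12 - 13 - 14 - 9 - 4 - 3 - 2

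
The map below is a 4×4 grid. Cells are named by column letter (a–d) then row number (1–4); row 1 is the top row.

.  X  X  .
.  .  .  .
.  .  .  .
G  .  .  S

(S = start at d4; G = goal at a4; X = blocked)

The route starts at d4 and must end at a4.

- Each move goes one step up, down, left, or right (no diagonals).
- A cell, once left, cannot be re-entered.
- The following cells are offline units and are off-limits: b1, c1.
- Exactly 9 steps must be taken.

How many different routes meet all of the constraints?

Need simple routes of exactly 9 moves from d4 to a4 (Manhattan distance 3, so 3 moves are spent on a detour and 3 undoing it).
Branch systematically from the start, pruning whenever the remaining move budget drops below the Manhattan distance to a4 or differs from it in parity. Grouping the completions by first move — via d3: 6; via c4: 5 — and summing: 6 + 5 = 11.
That gives 11 routes.

11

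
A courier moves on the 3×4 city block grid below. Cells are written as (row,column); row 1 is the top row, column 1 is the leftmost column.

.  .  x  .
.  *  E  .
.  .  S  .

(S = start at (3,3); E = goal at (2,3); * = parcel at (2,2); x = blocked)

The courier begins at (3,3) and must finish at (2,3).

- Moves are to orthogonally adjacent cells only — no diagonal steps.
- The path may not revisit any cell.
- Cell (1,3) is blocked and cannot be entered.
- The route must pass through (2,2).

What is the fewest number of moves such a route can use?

Any route passes through (2,2) somewhere between (3,3) and (2,3). Summing Manhattan distances along the two legs ((3,3) → (2,2) → (2,3)) gives a lower bound of 2 + 1 = 3 moves.
A route of 3 moves achieves this: (3,3) → (3,2) → (2,2) → (2,3).
Since 3 matches the lower bound, it is optimal.

3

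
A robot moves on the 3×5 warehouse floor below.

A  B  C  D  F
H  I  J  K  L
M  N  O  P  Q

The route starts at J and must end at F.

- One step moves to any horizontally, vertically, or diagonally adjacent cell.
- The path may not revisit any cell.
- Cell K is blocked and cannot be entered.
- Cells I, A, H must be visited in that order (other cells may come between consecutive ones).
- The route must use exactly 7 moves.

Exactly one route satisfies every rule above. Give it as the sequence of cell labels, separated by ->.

The waypoints must appear in the order I, A, H, with no cell reused.
Route from J: left to I, up-left to A, down to H, up-right to B, 3× right (reaching F) — 7 moves in all.
Check: order respected (I at step 1, A at step 2, H at step 3); 7 moves as required.

J -> I -> A -> H -> B -> C -> D -> F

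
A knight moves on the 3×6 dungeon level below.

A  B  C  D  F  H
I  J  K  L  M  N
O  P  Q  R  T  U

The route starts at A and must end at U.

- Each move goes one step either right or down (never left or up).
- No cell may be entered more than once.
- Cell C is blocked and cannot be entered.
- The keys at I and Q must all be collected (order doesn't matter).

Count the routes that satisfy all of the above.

3

A right/down-only route from A to U makes exactly 2 down-moves and 5 right-moves in some order.
With no other constraints that would be C(7,2) = 21 routes.
A monotone route can only reach the required cells in the order I, Q, so split there and multiply the segment counts (each segment already excludes blocked cells): A→I: 1; I→Q: 3; Q→U: 1; product = 3.
That gives 3 routes.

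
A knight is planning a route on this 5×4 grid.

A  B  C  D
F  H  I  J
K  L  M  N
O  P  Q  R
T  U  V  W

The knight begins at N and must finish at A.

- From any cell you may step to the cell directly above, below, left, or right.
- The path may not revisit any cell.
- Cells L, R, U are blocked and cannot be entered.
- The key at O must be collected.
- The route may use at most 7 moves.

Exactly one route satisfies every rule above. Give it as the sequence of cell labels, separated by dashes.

N - M - Q - P - O - K - F - A

The budget equals the shortest possible length, so every move has to be on a shortest route through the required cells.
Route from N: left to M, down to Q, 2× left (reaching O), 3× up (reaching A) — 7 moves in all.
Check: all required cells visited; 7 ≤ 7 moves.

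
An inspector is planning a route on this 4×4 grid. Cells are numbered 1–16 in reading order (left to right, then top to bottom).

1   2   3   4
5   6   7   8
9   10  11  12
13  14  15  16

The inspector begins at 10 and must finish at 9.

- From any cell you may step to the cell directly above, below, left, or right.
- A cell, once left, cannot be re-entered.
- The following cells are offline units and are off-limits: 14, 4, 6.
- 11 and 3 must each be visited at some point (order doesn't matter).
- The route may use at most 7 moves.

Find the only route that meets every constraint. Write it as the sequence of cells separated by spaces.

10 11 7 3 2 1 5 9

Any route must reach 11 and 3 and still end at 9 within 7 moves, so the order of the required stops is forced.
Route from 10: right to 11, 2× up (reaching 3), 2× left (reaching 1), 2× down (reaching 9) — 7 moves in all.
Check: all required cells visited; 7 ≤ 7 moves.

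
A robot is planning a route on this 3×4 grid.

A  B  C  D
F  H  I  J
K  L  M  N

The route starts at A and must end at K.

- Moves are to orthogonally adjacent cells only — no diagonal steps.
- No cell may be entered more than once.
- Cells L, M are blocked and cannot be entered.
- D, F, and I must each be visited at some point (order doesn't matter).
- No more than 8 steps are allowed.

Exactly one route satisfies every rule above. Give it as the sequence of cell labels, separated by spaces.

The budget equals the shortest possible length, so every move has to be on a shortest route through the required cells.
Route from A: right 3 to D, down 1 to J, left 3 to F, down 1 to K — 8 moves in all.
Check: all required cells visited; 8 ≤ 8 moves.

A B C D J I H F K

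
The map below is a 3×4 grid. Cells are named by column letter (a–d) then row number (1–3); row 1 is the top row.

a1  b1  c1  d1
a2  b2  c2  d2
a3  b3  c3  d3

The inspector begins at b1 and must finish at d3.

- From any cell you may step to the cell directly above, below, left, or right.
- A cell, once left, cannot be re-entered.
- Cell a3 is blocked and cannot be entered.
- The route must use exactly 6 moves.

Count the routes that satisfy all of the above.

Need simple routes of exactly 6 moves from b1 to d3 (Manhattan distance 4, so 1 moves are spent on a detour and 1 undoing it).
Enumerating: b1 b2 b3 c3 c2 d2 d3 | b1 b2 c2 c1 d1 d2 d3 | b1 a1 a2 b2 b3 c3 d3 | b1 a1 a2 b2 c2 c3 d3 | b1 a1 a2 b2 c2 d2 d3 | b1 c1 c2 b2 b3 c3 d3 | b1 c1 d1 d2 c2 c3 d3.
That gives 7 routes.

7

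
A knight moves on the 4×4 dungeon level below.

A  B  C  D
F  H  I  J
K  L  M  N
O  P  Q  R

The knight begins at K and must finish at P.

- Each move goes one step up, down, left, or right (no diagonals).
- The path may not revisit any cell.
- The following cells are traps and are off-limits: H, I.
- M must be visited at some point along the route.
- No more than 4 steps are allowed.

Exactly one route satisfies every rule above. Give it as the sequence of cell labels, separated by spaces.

K L M Q P

The budget equals the shortest possible length, so every move has to be on a shortest route through the required cells.
Route from K: right 2 to M, down 1 to Q, left 1 to P — 4 moves in all.
Check: all required cells visited; 4 ≤ 4 moves.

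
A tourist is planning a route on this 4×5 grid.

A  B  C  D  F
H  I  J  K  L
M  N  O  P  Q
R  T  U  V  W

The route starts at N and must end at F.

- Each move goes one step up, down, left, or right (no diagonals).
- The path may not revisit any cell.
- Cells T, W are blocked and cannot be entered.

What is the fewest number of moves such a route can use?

The Manhattan distance from N to F is |3−1| + |2−5| = 5, so at least 5 moves are needed.
A route of 5 moves achieves this: N → I → B → C → D → F.
Since 5 matches the lower bound, it is optimal.

5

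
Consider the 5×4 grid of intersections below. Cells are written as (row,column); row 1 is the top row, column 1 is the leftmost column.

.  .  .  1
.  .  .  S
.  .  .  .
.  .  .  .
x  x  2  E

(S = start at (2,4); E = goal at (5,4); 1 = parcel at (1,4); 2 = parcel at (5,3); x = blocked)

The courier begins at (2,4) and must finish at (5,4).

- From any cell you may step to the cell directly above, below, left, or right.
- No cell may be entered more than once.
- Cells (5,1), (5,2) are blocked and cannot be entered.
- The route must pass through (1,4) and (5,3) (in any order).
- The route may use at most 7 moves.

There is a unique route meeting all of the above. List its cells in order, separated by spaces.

(2,4) (1,4) (1,3) (2,3) (3,3) (4,3) (5,3) (5,4)

The 7-move cap with required stops at (1,4), (5,3) leaves no slack for detours.
Route from (2,4): up to (1,4), left to (1,3), 4× down (reaching (5,3)), right to (5,4) — 7 moves in all.
Check: all required cells visited; 7 ≤ 7 moves.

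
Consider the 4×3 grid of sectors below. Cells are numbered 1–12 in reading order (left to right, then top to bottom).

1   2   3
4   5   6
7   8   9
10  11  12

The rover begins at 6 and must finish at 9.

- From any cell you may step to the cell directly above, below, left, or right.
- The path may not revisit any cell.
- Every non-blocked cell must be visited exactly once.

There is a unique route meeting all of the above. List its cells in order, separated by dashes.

Need to visit all 12 open cells exactly once, starting at 6 and ending at 9.
Route from 6: up to 3, 2× left (reaching 1), down to 4, right to 5, down to 8, left to 7, down to 10, 2× right (reaching 12), up to 9 — 11 moves in all.
Check: all 12 open cells covered.

6 - 3 - 2 - 1 - 4 - 5 - 8 - 7 - 10 - 11 - 12 - 9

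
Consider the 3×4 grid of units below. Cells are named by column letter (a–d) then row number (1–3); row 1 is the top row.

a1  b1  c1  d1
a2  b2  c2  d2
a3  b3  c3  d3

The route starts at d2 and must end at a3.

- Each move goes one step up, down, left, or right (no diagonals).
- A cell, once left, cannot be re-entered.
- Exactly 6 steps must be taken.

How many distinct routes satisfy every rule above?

14

Need simple routes of exactly 6 moves from d2 to a3 (Manhattan distance 4, so 1 moves are spent on a detour and 1 undoing it).
Branch systematically from the start, pruning whenever the remaining move budget drops below the Manhattan distance to a3 or differs from it in parity. Grouping the completions by first move — via d1: 6; via d3: 3; via c2: 5 — and summing: 6 + 3 + 5 = 14.
That gives 14 routes.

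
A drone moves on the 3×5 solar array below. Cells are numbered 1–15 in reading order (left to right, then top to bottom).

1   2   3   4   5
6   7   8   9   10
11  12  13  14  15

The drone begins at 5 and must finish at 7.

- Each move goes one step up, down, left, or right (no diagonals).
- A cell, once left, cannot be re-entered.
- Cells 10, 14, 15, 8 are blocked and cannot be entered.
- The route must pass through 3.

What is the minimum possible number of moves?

Any route passes through 3 somewhere between 5 and 7. Summing Manhattan distances along the two legs (5 → 3 → 7) gives a lower bound of 2 + 2 = 4 moves.
A route of 4 moves achieves this: 5 → 4 → 3 → 2 → 7.
Since 4 matches the lower bound, it is optimal.

4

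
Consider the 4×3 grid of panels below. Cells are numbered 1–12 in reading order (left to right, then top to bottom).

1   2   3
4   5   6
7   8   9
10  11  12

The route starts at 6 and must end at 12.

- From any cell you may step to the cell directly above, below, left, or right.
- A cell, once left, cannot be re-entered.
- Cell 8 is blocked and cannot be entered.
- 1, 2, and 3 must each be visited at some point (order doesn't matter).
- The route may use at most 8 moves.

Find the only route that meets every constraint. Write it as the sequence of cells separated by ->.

6 -> 3 -> 2 -> 1 -> 4 -> 7 -> 10 -> 11 -> 12

The budget equals the shortest possible length, so every move has to be on a shortest route through the required cells.
Route from 6: up to 3, 2× left (reaching 1), 3× down (reaching 10), 2× right (reaching 12) — 8 moves in all.
Check: all required cells visited; 8 ≤ 8 moves.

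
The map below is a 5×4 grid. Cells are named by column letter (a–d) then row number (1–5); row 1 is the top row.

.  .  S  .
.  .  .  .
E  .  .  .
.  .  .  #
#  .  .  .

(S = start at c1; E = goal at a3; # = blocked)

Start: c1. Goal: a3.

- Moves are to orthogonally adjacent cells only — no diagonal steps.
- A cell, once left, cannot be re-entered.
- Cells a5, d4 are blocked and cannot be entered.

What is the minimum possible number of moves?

4

The Manhattan distance from c1 to a3 is |1−3| + |3−1| = 4, so at least 4 moves are needed.
A route of 4 moves achieves this: c1 → c2 → c3 → b3 → a3.
Since 4 matches the lower bound, it is optimal.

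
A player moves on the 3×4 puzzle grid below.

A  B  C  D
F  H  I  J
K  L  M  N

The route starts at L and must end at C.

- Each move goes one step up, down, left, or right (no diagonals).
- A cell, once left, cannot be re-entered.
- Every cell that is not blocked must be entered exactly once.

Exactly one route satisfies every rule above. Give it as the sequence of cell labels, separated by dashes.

L - K - F - A - B - H - I - M - N - J - D - C

Need to visit all 12 open cells exactly once, starting at L and ending at C.
Cell K has only two open neighbours (F and L), so the path must pass straight through it: one of those is the cell it's entered from and the other is where it exits.
Route from L: left 1 to K, up 2 to A, right 1 to B, down 1 to H, right 1 to I, down 1 to M, right 1 to N, up 2 to D, left 1 to C — 11 moves in all.
Check: all 12 open cells covered.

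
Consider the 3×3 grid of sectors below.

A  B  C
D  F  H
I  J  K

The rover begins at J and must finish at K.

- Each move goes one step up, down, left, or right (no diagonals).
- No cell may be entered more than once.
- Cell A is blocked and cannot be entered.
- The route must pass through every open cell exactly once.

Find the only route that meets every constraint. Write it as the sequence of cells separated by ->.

J -> I -> D -> F -> B -> C -> H -> K

Need to visit all 8 open cells exactly once, starting at J and ending at K.
Route from J: left to I, up to D, right to F, up to B, right to C, 2× down (reaching K) — 7 moves in all.
Check: all 8 open cells covered.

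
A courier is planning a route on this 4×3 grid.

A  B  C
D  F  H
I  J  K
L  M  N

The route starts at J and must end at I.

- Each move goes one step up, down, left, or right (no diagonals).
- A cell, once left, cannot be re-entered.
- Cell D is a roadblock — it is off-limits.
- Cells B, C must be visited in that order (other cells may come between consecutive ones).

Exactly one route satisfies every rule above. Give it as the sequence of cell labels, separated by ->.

The waypoints must appear in the order B, C, with no cell reused.
Route from J: up 2 to B, right 1 to C, down 3 to N, left 2 to L, up 1 to I — 9 moves in all.
Check: order respected (B at step 2, C at step 3).

J -> F -> B -> C -> H -> K -> N -> M -> L -> I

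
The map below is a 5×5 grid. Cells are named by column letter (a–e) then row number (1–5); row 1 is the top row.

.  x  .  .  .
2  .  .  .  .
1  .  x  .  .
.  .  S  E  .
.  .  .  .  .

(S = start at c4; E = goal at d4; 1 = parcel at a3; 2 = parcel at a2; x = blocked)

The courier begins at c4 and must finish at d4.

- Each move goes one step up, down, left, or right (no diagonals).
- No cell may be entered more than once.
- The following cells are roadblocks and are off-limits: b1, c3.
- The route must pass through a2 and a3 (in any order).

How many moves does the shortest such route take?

Any route passes through a2 and a3 in some order between c4 and d4. Summing Manhattan distances along each leg and taking the cheapest ordering (c4 → a3 → a2 → d4) gives a lower bound of 3 + 1 + 5 = 9 moves.
A route of 9 moves achieves this: c4 → b4 → b3 → a3 → a2 → b2 → c2 → d2 → d3 → d4.
Since 9 matches the lower bound, it is optimal.

9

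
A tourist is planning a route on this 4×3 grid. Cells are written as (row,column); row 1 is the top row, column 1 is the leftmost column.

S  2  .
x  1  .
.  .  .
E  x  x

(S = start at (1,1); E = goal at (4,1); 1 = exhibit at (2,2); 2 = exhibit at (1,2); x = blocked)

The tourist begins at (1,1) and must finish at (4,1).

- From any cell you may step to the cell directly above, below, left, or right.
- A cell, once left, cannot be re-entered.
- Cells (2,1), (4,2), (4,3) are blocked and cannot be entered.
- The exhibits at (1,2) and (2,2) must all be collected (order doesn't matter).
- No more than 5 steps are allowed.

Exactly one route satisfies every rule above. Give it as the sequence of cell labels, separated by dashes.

Any route must reach (1,2) and (2,2) and still end at (4,1) within 5 moves, so the order of the required stops is forced.
Route from (1,1): right 1 to (1,2), down 2 to (3,2), left 1 to (3,1), down 1 to (4,1) — 5 moves in all.
Check: all required cells visited; 5 ≤ 5 moves.

(1,1) - (1,2) - (2,2) - (3,2) - (3,1) - (4,1)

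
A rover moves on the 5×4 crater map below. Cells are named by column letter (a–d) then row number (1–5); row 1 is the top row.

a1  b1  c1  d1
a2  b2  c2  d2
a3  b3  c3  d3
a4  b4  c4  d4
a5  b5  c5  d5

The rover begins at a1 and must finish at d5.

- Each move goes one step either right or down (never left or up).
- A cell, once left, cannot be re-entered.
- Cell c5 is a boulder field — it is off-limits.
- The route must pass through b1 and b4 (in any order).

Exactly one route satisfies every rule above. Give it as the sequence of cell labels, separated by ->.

Moves only go right or down, so the column and row indices never decrease.
Route from a1: right to b1, 3× down (reaching b4), 2× right (reaching d4), down to d5 — 7 moves in all.
Check: all required cells visited.

a1 -> b1 -> b2 -> b3 -> b4 -> c4 -> d4 -> d5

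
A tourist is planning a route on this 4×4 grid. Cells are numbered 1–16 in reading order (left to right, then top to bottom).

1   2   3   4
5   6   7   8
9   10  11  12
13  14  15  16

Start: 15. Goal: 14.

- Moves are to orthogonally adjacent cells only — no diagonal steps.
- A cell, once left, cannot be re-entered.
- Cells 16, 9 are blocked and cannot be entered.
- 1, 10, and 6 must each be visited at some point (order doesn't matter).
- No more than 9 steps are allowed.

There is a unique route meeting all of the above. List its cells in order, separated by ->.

15 -> 11 -> 7 -> 3 -> 2 -> 1 -> 5 -> 6 -> 10 -> 14

The 9-move cap with required stops at 1, 10, 6 leaves no slack for detours.
Route from 15: up 3 to 3, left 2 to 1, down 1 to 5, right 1 to 6, down 2 to 14 — 9 moves in all.
Check: all required cells visited; 9 ≤ 9 moves.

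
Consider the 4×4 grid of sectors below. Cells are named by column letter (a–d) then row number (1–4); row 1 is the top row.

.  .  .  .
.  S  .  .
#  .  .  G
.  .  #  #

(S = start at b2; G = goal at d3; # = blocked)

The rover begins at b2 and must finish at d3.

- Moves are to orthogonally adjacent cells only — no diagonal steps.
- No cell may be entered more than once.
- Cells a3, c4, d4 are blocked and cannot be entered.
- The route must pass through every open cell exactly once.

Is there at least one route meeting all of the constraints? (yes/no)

no

Cell a4 has only one open neighbour but is neither the start nor the goal, so a Hamiltonian route would have to both enter and leave it through the same neighbour — impossible without revisiting.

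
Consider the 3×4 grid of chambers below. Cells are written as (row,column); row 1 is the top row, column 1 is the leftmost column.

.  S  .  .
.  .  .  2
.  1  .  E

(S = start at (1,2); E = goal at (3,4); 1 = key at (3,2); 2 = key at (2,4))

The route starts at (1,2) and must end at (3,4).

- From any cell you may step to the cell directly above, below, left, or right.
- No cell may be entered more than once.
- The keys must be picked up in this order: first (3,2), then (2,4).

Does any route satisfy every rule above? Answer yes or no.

One route that works: (1,2) → (2,2) → (3,2) → (3,3) → (2,3) → (2,4) → (3,4).

yes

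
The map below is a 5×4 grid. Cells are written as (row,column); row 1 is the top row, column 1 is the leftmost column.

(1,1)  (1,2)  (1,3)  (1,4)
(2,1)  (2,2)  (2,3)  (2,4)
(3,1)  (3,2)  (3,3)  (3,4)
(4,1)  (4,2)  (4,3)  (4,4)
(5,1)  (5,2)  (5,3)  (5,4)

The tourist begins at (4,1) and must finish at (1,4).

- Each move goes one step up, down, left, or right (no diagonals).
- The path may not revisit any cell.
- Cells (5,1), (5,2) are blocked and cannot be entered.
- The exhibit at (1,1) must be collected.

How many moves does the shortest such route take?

6

Any route passes through (1,1) somewhere between (4,1) and (1,4). Summing Manhattan distances along the two legs ((4,1) → (1,1) → (1,4)) gives a lower bound of 3 + 3 = 6 moves.
A route of 6 moves achieves this: (4,1) → (3,1) → (2,1) → (1,1) → (1,2) → (1,3) → (1,4).
Since 6 matches the lower bound, it is optimal.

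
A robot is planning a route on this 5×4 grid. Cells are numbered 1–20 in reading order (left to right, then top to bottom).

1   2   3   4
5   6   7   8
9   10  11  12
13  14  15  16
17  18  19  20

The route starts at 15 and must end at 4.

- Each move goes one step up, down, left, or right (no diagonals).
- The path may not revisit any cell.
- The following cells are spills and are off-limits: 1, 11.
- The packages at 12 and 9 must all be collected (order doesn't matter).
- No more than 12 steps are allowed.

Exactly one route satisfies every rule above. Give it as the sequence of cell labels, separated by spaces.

15 14 10 9 13 17 18 19 20 16 12 8 4

Any route must reach 12 and 9 and still end at 4 within 12 moves, so the order of the required stops is forced.
Route from 15: left to 14, up to 10, left to 9, 2× down (reaching 17), 3× right (reaching 20), 4× up (reaching 4) — 12 moves in all.
Check: all required cells visited; 12 ≤ 12 moves.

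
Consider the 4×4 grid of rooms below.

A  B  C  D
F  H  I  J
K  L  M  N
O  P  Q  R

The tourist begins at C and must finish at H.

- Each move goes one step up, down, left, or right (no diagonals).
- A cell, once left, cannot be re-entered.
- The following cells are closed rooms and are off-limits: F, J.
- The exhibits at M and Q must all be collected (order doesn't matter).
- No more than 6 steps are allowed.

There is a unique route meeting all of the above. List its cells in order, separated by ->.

The budget equals the shortest possible length, so every move has to be on a shortest route through the required cells.
Route from C: down 3 to Q, left 1 to P, up 2 to H — 6 moves in all.
Check: all required cells visited; 6 ≤ 6 moves.

C -> I -> M -> Q -> P -> L -> H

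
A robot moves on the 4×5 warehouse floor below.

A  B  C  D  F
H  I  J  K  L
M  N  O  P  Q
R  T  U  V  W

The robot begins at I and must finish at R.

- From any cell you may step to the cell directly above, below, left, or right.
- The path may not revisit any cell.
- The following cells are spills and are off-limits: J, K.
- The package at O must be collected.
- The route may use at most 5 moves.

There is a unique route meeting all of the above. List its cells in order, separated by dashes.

I - N - O - U - T - R

Any route must reach O and still end at R within 5 moves, so the order of the required stops is forced.
Route from I: down 1 to N, right 1 to O, down 1 to U, left 2 to R — 5 moves in all.
Check: all required cells visited; 5 ≤ 5 moves.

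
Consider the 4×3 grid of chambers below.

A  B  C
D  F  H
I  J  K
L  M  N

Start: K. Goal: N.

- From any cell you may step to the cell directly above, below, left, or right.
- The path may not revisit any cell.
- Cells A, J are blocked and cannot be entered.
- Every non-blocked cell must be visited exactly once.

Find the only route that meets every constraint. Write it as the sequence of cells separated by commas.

Need to visit all 10 open cells exactly once, starting at K and ending at N.
Cell D has only two open neighbours (I and F), so the path must pass straight through it: one of those is the cell it's entered from and the other is where it exits.
Route from K: 2× up (reaching C), left to B, down to F, left to D, 2× down (reaching L), 2× right (reaching N) — 9 moves in all.
Check: all 10 open cells covered.

K, H, C, B, F, D, I, L, M, N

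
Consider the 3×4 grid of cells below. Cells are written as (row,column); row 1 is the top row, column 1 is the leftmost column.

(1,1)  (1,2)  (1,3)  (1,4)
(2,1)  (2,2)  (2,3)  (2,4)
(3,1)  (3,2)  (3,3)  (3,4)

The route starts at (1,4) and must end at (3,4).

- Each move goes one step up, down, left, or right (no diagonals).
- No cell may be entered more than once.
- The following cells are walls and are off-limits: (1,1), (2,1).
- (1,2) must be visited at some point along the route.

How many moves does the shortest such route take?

Any route passes through (1,2) somewhere between (1,4) and (3,4). Summing Manhattan distances along the two legs ((1,4) → (1,2) → (3,4)) gives a lower bound of 2 + 4 = 6 moves.
A route of 6 moves achieves this: (1,4) → (1,3) → (1,2) → (2,2) → (3,2) → (3,3) → (3,4).
Since 6 matches the lower bound, it is optimal.

6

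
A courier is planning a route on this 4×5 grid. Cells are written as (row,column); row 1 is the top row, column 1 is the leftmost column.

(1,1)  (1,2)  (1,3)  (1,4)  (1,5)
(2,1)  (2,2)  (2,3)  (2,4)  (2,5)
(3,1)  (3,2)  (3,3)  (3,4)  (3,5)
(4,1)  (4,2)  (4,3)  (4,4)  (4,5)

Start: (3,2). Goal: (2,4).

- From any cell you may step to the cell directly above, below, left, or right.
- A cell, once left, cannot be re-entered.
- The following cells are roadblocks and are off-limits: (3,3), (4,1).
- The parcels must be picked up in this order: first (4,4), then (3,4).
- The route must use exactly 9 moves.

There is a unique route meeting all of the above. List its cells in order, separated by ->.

(3,2) -> (4,2) -> (4,3) -> (4,4) -> (3,4) -> (3,5) -> (2,5) -> (1,5) -> (1,4) -> (2,4)

The waypoints must appear in the order (4,4), (3,4), with no cell reused.
Route from (3,2): down to (4,2), 2× right (reaching (4,4)), up to (3,4), right to (3,5), 2× up (reaching (1,5)), left to (1,4), down to (2,4) — 9 moves in all.
Check: order respected ((4,4) at step 3, (3,4) at step 4); 9 moves as required.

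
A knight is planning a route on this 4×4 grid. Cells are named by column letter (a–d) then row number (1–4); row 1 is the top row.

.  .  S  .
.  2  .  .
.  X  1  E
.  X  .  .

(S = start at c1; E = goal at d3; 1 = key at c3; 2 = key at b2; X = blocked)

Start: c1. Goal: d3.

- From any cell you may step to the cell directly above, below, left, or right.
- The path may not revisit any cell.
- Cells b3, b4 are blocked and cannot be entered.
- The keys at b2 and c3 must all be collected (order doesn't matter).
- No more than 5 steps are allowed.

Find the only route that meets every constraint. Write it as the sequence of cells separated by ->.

The budget equals the shortest possible length, so every move has to be on a shortest route through the required cells.
Route from c1: left to b1, down to b2, right to c2, down to c3, right to d3 — 5 moves in all.
Check: all required cells visited; 5 ≤ 5 moves.

c1 -> b1 -> b2 -> c2 -> c3 -> d3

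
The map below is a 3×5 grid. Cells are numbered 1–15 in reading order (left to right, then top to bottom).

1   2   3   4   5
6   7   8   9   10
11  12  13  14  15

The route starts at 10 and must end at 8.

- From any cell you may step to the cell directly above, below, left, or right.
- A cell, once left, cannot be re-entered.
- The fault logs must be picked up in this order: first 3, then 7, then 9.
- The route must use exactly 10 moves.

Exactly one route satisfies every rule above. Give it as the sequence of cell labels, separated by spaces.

The waypoints must appear in the order 3, 7, 9, with no cell reused.
Route from 10: up to 5, 3× left (reaching 2), 2× down (reaching 12), 2× right (reaching 14), up to 9, left to 8 — 10 moves in all.
Check: order respected (3 at step 3, 7 at step 5, 9 at step 9); 10 moves as required.

10 5 4 3 2 7 12 13 14 9 8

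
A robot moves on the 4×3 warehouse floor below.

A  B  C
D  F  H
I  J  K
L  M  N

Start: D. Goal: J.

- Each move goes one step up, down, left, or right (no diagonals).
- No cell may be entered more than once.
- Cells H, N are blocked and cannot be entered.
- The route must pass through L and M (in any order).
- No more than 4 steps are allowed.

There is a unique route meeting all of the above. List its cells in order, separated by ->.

Any route must reach L and M and still end at J within 4 moves, so the order of the required stops is forced.
Route from D: 2× down (reaching L), right to M, up to J — 4 moves in all.
Check: all required cells visited; 4 ≤ 4 moves.

D -> I -> L -> M -> J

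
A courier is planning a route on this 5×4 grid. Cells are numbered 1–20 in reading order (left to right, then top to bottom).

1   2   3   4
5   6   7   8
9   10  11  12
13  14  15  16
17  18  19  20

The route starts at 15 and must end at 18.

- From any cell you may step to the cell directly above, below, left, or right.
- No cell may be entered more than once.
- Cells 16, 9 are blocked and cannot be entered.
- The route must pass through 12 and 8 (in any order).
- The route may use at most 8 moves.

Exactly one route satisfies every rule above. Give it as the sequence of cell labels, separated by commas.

15, 11, 12, 8, 7, 6, 10, 14, 18

The 8-move cap with required stops at 12, 8 leaves no slack for detours.
Route from 15: up to 11, right to 12, up to 8, 2× left (reaching 6), 3× down (reaching 18) — 8 moves in all.
Check: all required cells visited; 8 ≤ 8 moves.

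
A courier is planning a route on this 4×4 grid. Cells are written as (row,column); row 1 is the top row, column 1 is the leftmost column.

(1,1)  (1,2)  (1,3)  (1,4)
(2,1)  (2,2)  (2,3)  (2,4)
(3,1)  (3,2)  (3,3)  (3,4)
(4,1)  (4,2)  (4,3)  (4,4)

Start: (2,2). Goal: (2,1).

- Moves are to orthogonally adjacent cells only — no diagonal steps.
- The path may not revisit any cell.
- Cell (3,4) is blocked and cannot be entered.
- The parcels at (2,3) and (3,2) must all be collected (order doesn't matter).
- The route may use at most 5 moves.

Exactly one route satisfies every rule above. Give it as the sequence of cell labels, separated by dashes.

(2,2) - (2,3) - (3,3) - (3,2) - (3,1) - (2,1)

The 5-move cap with required stops at (2,3), (3,2) leaves no slack for detours.
Route from (2,2): right 1 to (2,3), down 1 to (3,3), left 2 to (3,1), up 1 to (2,1) — 5 moves in all.
Check: all required cells visited; 5 ≤ 5 moves.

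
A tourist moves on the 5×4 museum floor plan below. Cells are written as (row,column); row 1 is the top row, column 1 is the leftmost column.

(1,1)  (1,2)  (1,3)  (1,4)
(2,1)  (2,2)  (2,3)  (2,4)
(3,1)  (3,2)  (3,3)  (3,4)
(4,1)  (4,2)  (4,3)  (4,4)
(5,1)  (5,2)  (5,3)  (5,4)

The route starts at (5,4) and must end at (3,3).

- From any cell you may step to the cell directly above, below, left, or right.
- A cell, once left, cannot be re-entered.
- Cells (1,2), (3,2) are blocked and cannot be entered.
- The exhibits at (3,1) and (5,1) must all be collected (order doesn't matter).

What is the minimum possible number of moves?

9

Any route passes through (3,1) and (5,1) in some order between (5,4) and (3,3). Summing Manhattan distances along each leg and taking the cheapest ordering ((5,4) → (5,1) → (3,1) → (3,3)) gives a lower bound of 3 + 2 + 2 = 7 moves.
That bound ignores the blocked cells. Measuring each leg by the fewest moves that actually steer around them ((5,4)→(5,1): 3; (5,1)→(3,1): 2; (3,1)→(3,3): 4) raises the lower bound to 9.
A route of 9 moves exists: (5,4) → (5,3) → (5,2) → (5,1) → (4,1) → (3,1) → (2,1) → (2,2) → (2,3) → (3,3).
Since 9 matches that lower bound, it is optimal.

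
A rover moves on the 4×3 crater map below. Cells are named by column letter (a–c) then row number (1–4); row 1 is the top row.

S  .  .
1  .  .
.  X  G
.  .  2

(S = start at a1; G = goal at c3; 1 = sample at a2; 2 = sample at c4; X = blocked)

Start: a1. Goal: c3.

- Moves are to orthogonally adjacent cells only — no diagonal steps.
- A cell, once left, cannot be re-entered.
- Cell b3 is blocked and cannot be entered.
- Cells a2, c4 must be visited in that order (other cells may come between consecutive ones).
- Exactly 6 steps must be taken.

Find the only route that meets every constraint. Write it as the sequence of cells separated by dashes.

a1 - a2 - a3 - a4 - b4 - c4 - c3

The waypoints must appear in the order a2, c4, with no cell reused.
Route from a1: down 3 to a4, right 2 to c4, up 1 to c3 — 6 moves in all.
Check: order respected (1 at step 1, 2 at step 5); 6 moves as required.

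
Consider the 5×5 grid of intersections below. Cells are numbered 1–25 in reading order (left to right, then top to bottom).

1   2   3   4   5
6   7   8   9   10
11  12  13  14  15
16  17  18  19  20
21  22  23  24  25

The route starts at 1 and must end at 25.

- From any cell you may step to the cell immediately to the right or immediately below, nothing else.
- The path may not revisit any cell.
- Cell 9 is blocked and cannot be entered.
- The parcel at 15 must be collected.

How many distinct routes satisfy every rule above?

7

A right/down-only route from 1 to 25 makes exactly 4 down-moves and 4 right-moves in some order.
With no other constraints that would be C(8,4) = 70 routes.
Split at 15 and multiply the segment counts (each segment already excludes blocked cells): 1→15: 7; 15→25: 1; product = 7.
That gives 7 routes.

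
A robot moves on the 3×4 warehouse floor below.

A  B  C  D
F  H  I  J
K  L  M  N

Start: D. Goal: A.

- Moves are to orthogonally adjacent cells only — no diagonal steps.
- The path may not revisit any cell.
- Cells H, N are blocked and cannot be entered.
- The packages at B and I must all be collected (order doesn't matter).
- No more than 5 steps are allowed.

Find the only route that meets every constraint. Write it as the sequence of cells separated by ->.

D -> J -> I -> C -> B -> A

The budget equals the shortest possible length, so every move has to be on a shortest route through the required cells.
Route from D: down 1 to J, left 1 to I, up 1 to C, left 2 to A — 5 moves in all.
Check: all required cells visited; 5 ≤ 5 moves.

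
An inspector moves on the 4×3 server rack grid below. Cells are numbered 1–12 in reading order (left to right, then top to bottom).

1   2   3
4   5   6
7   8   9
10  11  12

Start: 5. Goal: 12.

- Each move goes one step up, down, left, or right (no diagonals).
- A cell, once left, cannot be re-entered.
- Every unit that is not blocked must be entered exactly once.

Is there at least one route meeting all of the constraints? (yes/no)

yes

One route that works: 5 → 8 → 11 → 10 → 7 → 4 → 1 → 2 → 3 → 6 → 9 → 12.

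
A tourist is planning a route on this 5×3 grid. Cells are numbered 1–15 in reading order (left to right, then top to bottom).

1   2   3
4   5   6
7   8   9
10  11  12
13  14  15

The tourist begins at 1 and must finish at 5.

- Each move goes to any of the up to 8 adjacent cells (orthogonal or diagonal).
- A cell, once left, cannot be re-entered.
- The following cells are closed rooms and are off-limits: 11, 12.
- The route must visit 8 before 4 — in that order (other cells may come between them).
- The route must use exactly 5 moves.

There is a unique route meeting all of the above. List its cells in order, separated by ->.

1 -> 2 -> 6 -> 8 -> 4 -> 5

The waypoints must appear in the order 8, 4, with no cell reused.
Route from 1: right to 2, down-right to 6, down-left to 8, up-left to 4, right to 5 — 5 moves in all.
Check: order respected (8 at step 3, 4 at step 4); 5 moves as required.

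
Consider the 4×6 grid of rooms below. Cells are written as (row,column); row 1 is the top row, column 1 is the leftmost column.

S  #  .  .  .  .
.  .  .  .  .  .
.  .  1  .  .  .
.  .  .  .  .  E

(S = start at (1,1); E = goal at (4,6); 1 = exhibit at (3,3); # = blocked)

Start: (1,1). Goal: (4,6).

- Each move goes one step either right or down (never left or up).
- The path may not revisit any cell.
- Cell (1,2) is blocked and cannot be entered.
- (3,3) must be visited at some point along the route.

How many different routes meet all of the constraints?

12

A right/down-only route from (1,1) to (4,6) makes exactly 3 down-moves and 5 right-moves in some order.
With no other constraints that would be C(8,3) = 56 routes.
Split at (3,3) and multiply the segment counts (each segment already excludes blocked cells): (1,1)→(3,3): 3; (3,3)→(4,6): 4; product = 12.
That gives 12 routes.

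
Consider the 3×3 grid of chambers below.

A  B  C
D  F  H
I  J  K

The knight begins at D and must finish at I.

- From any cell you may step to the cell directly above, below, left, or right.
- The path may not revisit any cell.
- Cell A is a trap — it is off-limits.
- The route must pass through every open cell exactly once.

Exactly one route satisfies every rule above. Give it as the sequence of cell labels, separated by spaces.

Need to visit all 8 open cells exactly once, starting at D and ending at I.
Route from D: right to F, up to B, right to C, 2× down (reaching K), 2× left (reaching I) — 7 moves in all.
Check: all 8 open cells covered.

D F B C H K J I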